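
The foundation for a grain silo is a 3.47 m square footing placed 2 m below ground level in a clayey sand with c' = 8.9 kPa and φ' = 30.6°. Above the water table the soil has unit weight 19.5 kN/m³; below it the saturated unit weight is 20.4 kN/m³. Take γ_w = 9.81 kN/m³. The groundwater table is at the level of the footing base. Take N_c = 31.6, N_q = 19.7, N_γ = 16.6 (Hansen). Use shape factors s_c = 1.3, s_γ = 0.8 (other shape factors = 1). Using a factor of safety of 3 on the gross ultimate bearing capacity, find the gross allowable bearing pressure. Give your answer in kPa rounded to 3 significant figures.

q_all ≈ 459 kPa

Overburden at base level: q = 19.5 × 2 = 39 kPa.
Below the base the soil is submerged, so the ½γBN_γ term uses γ' = 20.4 − 9.81 = 10.59 kN/m³.
Cohesion term c·N_c·s_c = 8.9 × 31.6 × 1.3 = 365.61 kPa; surcharge term q·N_q = 39 × 19.7 = 768.3 kPa; self-weight term 0.5·γ·B·N_γ·s_γ = 0.5 × 10.59 × 3.47 × 16.6 × 0.8 = 244 kPa.
q_ult = 365.61 + 768.3 + 244 = 1377.9 kPa.
q_all = 1377.9 / 3 = 459.3 kPa.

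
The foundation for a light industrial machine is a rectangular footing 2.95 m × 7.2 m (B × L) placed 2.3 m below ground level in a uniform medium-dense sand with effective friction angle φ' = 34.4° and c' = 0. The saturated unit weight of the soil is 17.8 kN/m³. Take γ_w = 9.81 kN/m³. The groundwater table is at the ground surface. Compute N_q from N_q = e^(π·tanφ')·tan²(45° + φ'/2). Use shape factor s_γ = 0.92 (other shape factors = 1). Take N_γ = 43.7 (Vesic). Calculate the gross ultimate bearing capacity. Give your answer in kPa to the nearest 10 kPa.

q_ult ≈ 1040 kPa

tan34.4° = 0.6847, so N_q = e^(π×0.6847)·tan²(62.2°) = 8.594 × 3.597 = 30.92.
γ' = 17.8 − 9.81 = 7.99 kN/m³ (submerged throughout). q = 7.99 × 2.3 = 18.377 kPa; the same γ' applies in the ½γBN_γ term.
q·N_q = 18.377 × 30.917 = 568.15 kPa
0.5·γ·B·N_γ·s_γ = 0.5 × 7.99 × 2.95 × 43.7 × 0.92 = 473.81 kPa
q_ult = 568.15 + 473.81 = 1042 kPa.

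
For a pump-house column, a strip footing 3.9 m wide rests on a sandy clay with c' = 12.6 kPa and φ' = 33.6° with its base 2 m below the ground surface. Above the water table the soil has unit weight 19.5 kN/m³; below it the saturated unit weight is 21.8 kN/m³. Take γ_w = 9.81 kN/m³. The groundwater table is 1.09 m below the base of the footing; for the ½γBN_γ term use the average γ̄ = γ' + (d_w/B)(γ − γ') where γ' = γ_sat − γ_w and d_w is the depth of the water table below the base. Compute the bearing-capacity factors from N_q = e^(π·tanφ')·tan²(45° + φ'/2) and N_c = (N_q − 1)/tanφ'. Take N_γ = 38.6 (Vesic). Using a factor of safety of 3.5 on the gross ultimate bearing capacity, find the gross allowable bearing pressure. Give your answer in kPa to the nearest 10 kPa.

N_q = e^(π·tan33.6°)·tan²(61.8°) = 28.04; N_c = (N_q − 1)/tanφ' = 40.7.
Effective surcharge at the founding depth q = γ·D_f = 19.5 × 2 = 39 kPa.
With d_w = 1.09 m < B, γ̄ = 11.99 + (1.09/3.9) × (19.5 − 11.99) = 14.089 kN/m³.
q_ult = c·N_c + q·N_q + 0.5·γ·B·N_γ
     = 12.6 × 40.705 + 39 × 28.044 + 0.5 × 14.089 × 3.9 × 38.6
     = 512.88 + 1093.7 + 1060.5 = 2667.1 kPa.
q_all = 2667.1 / 3.5 = 762.02 kPa.

q_all ≈ 760 kPa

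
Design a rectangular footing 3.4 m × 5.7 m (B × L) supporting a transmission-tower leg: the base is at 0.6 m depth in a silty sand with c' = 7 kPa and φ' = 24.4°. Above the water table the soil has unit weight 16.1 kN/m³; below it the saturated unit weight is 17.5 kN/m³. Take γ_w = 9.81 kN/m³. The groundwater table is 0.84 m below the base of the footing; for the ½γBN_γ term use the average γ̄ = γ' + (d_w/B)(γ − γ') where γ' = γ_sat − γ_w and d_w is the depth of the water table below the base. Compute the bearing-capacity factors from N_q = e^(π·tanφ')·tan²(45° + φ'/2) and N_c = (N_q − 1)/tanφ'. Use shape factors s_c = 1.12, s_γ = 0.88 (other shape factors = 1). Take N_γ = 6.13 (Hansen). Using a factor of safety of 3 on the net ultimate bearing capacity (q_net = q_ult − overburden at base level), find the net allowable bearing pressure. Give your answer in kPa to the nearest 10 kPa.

q_all(net) ≈ 110 kPa

N_q = e^(π·tan24.4°)·tan²(57.2°) = 10.01; N_c = (N_q − 1)/tanφ' = 19.87.
q = γ·D_f = 16.1 × 0.6 = 9.66 kPa.
γ' = 7.69 kN/m³; averaging over the depth B below the base, γ̄ = γ' + (d_w/B)(γ − γ') = 9.7678 kN/m³.
c·N_c·s_c = 7 × 19.867 × 1.12 = 155.76 kPa
q·N_q = 9.66 × 10.012 = 96.716 kPa
0.5·γ·B·N_γ·s_γ = 0.5 × 9.7678 × 3.4 × 6.13 × 0.88 = 89.575 kPa
q_ult = 155.76 + 96.716 + 89.575 = 342.05 kPa.
q_net = 342.05 − 9.66 = 332.39 kPa.
q_all(net) = 332.39 / 3 = 110.8 kPa.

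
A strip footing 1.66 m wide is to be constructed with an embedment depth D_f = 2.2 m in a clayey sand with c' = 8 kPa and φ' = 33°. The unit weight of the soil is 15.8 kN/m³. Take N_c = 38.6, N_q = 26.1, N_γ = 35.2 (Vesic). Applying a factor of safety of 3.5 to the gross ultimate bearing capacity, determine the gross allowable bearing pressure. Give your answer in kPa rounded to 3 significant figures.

q_all ≈ 479 kPa

Overburden at base level: q = 15.8 × 2.2 = 34.76 kPa.
Cohesion term c·N_c = 8 × 38.6 = 308.8 kPa; surcharge term q·N_q = 34.76 × 26.1 = 907.24 kPa; self-weight term 0.5·γ·B·N_γ = 0.5 × 15.8 × 1.66 × 35.2 = 461.61 kPa.
q_ult = 308.8 + 907.24 + 461.61 = 1677.6 kPa.
q_all = q_ult / FS = 1677.6 / 3.5 = 479.33 kPa.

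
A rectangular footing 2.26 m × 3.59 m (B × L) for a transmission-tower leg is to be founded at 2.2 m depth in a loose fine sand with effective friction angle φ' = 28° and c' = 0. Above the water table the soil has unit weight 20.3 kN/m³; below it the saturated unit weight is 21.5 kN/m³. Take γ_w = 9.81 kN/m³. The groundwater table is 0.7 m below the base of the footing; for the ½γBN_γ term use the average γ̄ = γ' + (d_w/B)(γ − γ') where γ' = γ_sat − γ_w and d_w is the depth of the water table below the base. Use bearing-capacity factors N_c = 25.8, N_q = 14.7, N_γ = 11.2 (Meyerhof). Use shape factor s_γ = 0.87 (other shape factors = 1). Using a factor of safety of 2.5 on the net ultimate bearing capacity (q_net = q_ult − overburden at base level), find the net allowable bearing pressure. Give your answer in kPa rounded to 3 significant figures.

q = γ·D_f = 20.3 × 2.2 = 44.66 kPa.
γ' = 11.69 kN/m³; averaging over the depth B below the base, γ̄ = γ' + (d_w/B)(γ − γ') = 14.357 kN/m³.
q·N_q = 44.66 × 14.7 = 656.5 kPa
0.5·γ·B·N_γ·s_γ = 0.5 × 14.357 × 2.26 × 11.2 × 0.87 = 158.08 kPa
q_ult = 656.5 + 158.08 = 814.58 kPa.
q_net = 814.58 − 44.66 = 769.92 kPa.
q_all(net) = 769.92 / 2.5 = 307.97 kPa.

q_all(net) ≈ 308 kPa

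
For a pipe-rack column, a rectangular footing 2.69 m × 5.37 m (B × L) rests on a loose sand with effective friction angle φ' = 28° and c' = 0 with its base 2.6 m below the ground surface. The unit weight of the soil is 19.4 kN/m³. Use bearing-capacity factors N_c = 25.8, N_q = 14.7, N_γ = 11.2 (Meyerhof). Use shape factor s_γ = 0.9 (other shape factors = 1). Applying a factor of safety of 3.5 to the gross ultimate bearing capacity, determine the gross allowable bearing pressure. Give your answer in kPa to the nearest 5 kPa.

q_all ≈ 285 kPa

Overburden at base level: q = 19.4 × 2.6 = 50.44 kPa.
Surcharge term q·N_q = 50.44 × 14.7 = 741.47 kPa; self-weight term 0.5·γ·B·N_γ·s_γ = 0.5 × 19.4 × 2.69 × 11.2 × 0.9 = 263.02 kPa.
q_ult = 741.47 + 263.02 = 1004.5 kPa.
q_all = q_ult / FS = 1004.5 / 3.5 = 287 kPa.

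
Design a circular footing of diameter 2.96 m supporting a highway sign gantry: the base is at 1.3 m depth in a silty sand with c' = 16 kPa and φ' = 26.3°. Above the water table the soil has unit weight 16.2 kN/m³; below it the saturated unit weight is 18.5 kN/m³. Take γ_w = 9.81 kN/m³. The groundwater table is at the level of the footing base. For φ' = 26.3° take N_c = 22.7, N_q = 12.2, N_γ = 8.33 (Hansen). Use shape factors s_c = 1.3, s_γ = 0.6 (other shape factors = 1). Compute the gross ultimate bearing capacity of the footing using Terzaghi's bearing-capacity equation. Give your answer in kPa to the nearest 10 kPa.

q_ult ≈ 790 kPa

Effective surcharge at the founding depth q = γ·D_f = 16.2 × 1.3 = 21.06 kPa.
The water table coincides with the base, so in the self-weight term γ → γ' = 8.69 kN/m³.
q_ult = c·N_c·s_c + q·N_q + 0.5·γ·B·N_γ·s_γ
     = 16 × 22.7 × 1.3 + 21.06 × 12.2 + 0.5 × 8.69 × 2.96 × 8.33 × 0.6
     = 472.16 + 256.93 + 64.28 = 793.37 kPa.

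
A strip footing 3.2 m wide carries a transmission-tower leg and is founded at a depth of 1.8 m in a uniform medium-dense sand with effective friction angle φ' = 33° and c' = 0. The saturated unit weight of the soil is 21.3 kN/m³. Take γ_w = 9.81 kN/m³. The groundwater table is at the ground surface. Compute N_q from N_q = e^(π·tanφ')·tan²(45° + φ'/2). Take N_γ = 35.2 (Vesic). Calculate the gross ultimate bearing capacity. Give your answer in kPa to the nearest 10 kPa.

q_ult ≈ 1190 kPa

tan33° = 0.6494, so N_q = e^(π×0.6494)·tan²(61.5°) = 7.692 × 3.392 = 26.09.
With the water table at the surface the whole profile is submerged: γ' = 21.3 − 9.81 = 11.49 kN/m³, so q = γ'·D_f = 20.682 kPa; the same γ' applies in the ½γBN_γ term.
q_ult = q·N_q + 0.5·γ·B·N_γ
     = 20.682 × 26.092 + 0.5 × 11.49 × 3.2 × 35.2
     = 539.63 + 647.12 = 1186.8 kPa.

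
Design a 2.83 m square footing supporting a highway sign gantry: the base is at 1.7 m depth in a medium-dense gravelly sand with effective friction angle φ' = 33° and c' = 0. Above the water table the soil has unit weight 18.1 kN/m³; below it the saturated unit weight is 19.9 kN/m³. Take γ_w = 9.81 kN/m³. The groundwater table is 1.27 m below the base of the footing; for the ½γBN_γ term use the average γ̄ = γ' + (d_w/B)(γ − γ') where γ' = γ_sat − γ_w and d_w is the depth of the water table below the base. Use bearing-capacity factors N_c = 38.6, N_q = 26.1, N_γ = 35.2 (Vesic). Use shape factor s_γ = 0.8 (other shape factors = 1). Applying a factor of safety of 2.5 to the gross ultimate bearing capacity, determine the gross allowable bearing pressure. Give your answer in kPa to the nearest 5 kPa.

q_all ≈ 540 kPa

q = γ·D_f = 18.1 × 1.7 = 30.77 kPa.
γ' = 10.09 kN/m³; averaging over the depth B below the base, γ̄ = γ' + (d_w/B)(γ − γ') = 13.685 kN/m³.
q·N_q = 30.77 × 26.1 = 803.1 kPa
0.5·γ·B·N_γ·s_γ = 0.5 × 13.685 × 2.83 × 35.2 × 0.8 = 545.28 kPa
q_ult = 803.1 + 545.28 = 1348.4 kPa.
q_all = q_ult / FS = 1348.4 / 2.5 = 539.35 kPa.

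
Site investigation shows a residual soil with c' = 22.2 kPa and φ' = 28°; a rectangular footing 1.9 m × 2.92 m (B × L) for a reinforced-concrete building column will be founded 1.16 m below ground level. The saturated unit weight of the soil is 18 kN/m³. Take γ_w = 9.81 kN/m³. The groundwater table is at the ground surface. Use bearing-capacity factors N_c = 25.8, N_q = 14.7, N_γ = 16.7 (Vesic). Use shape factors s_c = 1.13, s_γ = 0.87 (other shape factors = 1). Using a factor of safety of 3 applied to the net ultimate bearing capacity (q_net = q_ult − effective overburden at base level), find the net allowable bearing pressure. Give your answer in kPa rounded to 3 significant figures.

q_all(net) ≈ 297 kPa

Water table at ground surface, so effective unit weight γ' = 18 − 9.81 = 8.19 kN/m³ is used throughout; overburden q = 8.19 × 1.16 = 9.5004 kPa; the same γ' applies in the ½γBN_γ term.
Cohesion term c·N_c·s_c = 22.2 × 25.8 × 1.13 = 647.22 kPa; surcharge term q·N_q = 9.5004 × 14.7 = 139.66 kPa; self-weight term 0.5·γ·B·N_γ·s_γ = 0.5 × 8.19 × 1.9 × 16.7 × 0.87 = 113.04 kPa.
q_ult = 647.22 + 139.66 + 113.04 = 899.92 kPa.
Net ultimate: q_net = 899.92 − 9.5004 = 890.42 kPa.
q_all(net) = 890.42 / 3 = 296.81 kPa.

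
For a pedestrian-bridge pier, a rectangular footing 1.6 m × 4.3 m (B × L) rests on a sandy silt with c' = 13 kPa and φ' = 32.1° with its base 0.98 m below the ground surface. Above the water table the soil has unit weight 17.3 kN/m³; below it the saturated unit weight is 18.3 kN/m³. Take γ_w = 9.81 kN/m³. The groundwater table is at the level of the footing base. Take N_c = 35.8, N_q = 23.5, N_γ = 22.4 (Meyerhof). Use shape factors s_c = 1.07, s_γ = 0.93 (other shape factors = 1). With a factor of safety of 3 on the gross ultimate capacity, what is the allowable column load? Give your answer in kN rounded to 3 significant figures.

P_all ≈ 2380 kN

Overburden at base level: q = 17.3 × 0.98 = 16.954 kPa.
Below the base the soil is submerged, so the ½γBN_γ term uses γ' = 18.3 − 9.81 = 8.49 kN/m³.
Cohesion term c·N_c·s_c = 13 × 35.8 × 1.07 = 497.98 kPa; surcharge term q·N_q = 16.954 × 23.5 = 398.42 kPa; self-weight term 0.5·γ·B·N_γ·s_γ = 0.5 × 8.49 × 1.6 × 22.4 × 0.93 = 141.49 kPa.
q_ult = 497.98 + 398.42 + 141.49 = 1037.9 kPa.
Gross allowable pressure q_all = 1037.9 / 3 = 345.96 kPa.
Footing area = 6.88 m², so allowable column load = 345.96 × 6.88 = 2380.2 kN.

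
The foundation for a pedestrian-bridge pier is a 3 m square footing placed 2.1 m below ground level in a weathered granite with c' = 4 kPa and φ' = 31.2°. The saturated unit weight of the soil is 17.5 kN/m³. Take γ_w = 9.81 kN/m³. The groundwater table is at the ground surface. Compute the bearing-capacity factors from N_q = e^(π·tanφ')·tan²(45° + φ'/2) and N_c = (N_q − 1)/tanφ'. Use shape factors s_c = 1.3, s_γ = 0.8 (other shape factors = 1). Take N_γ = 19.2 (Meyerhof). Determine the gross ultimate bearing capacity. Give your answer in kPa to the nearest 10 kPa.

tan31.2° = 0.6056, so N_q = e^(π×0.6056)·tan²(60.6°) = 6.703 × 3.15 = 21.11.
N_c = (21.11 − 1)/tan31.2° = 33.21.
γ' = 17.5 − 9.81 = 7.69 kN/m³ (submerged throughout). q = 7.69 × 2.1 = 16.149 kPa; the same γ' applies in the ½γBN_γ term.
c·N_c·s_c = 4 × 33.211 × 1.3 = 172.7 kPa
q·N_q = 16.149 × 21.113 = 340.96 kPa
0.5·γ·B·N_γ·s_γ = 0.5 × 7.69 × 3 × 19.2 × 0.8 = 177.18 kPa
q_ult = 172.7 + 340.96 + 177.18 = 690.83 kPa.

q_ult ≈ 690 kPa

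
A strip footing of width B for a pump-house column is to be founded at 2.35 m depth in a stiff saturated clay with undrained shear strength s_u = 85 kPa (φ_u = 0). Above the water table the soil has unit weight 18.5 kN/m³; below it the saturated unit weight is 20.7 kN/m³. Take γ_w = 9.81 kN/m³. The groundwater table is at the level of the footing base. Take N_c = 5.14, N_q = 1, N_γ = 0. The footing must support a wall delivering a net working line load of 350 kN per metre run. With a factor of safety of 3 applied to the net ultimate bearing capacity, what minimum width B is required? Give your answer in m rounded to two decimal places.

B = 2.40 m

Overburden at base level: q = 18.5 × 2.35 = 43.475 kPa.
Cohesion term c·N_c = 85 × 5.14 = 436.9 kPa; surcharge term q·N_q = 43.475 × 1 = 43.475 kPa.
q_ult = 436.9 + 43.475 = 480.38 kPa.
For φ = 0 the ½γBN_γ term vanishes, so q_ult is independent of B. q_net = 480.38 − 43.475 = 436.9 kPa; q_all(net) = 436.9/3 = 145.63 kPa.
Required width B = w / q_all(net) = 350 / 145.63 = 2.403 m.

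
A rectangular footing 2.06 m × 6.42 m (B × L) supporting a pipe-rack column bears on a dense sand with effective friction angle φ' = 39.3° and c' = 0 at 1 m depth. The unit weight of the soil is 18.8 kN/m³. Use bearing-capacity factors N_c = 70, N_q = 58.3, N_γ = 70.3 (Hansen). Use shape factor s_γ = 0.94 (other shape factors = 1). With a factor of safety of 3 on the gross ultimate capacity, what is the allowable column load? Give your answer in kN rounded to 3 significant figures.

P_all ≈ 10500 kN

Effective surcharge at the founding depth q = γ·D_f = 18.8 × 1 = 18.8 kPa.
q_ult = q·N_q + 0.5·γ·B·N_γ·s_γ
     = 18.8 × 58.3 + 0.5 × 18.8 × 2.06 × 70.3 × 0.94
     = 1096 + 1279.6 = 2375.7 kPa.
Gross allowable pressure q_all = 2375.7 / 3 = 791.88 kPa.
Footing area = 13.2252 m², so allowable column load = 791.88 × 13.2252 = 10473 kN.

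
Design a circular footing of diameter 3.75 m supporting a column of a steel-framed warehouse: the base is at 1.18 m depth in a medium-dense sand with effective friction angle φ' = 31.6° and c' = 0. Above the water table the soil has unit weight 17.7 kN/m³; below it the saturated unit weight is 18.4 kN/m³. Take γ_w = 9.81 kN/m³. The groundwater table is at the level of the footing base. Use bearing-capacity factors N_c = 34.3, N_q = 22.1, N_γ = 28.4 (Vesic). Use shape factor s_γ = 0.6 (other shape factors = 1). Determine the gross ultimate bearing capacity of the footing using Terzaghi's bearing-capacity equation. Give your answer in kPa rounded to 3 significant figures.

q = γ·D_f = 17.7 × 1.18 = 20.886 kPa.
For the ½γBN_γ term take γ' = 18.4 − 9.81 = 8.59 kN/m³ (soil below base is submerged).
q·N_q = 20.886 × 22.1 = 461.58 kPa
0.5·γ·B·N_γ·s_γ = 0.5 × 8.59 × 3.75 × 28.4 × 0.6 = 274.45 kPa
q_ult = 461.58 + 274.45 = 736.03 kPa.

q_ult ≈ 736 kPa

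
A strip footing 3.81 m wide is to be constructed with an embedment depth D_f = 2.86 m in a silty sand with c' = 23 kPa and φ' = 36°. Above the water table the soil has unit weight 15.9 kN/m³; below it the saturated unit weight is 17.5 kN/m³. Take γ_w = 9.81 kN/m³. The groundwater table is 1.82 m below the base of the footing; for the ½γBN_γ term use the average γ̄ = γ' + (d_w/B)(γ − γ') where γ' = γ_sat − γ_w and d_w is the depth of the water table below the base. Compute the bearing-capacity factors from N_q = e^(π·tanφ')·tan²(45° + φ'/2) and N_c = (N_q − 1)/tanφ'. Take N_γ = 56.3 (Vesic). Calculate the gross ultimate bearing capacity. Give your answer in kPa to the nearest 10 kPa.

tan36° = 0.7265, so N_q = e^(π×0.7265)·tan²(63°) = 9.801 × 3.852 = 37.75.
N_c = (37.75 − 1)/tan36° = 50.59.
Overburden at base level: q = 15.9 × 2.86 = 45.474 kPa.
The water table is 1.82 m below the base (< B = 3.81 m), so the ½γBN_γ term uses γ̄ = γ' + (d_w/B)(γ − γ') = 7.69 + (1.82/3.81)(15.9 − 7.69) = 11.612 kN/m³.
Cohesion term c·N_c = 23 × 50.585 = 1163.5 kPa; surcharge term q·N_q = 45.474 × 37.752 = 1716.8 kPa; self-weight term 0.5·γ·B·N_γ = 0.5 × 11.612 × 3.81 × 56.3 = 1245.4 kPa.
q_ult = 1163.5 + 1716.8 + 1245.4 = 4125.6 kPa.

q_ult ≈ 4130 kPa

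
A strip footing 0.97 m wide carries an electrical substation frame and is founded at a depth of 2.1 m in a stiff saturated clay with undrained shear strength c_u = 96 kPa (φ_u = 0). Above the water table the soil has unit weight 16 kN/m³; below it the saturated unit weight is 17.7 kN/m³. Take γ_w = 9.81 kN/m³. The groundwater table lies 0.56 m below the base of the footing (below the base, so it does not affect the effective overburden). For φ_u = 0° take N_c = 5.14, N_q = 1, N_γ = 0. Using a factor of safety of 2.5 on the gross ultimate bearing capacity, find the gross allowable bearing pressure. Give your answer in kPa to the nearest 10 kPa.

Overburden at base level: q = 16 × 2.1 = 33.6 kPa.
Cohesion term c·N_c = 96 × 5.14 = 493.44 kPa; surcharge term q·N_q = 33.6 × 1 = 33.6 kPa.
q_ult = 493.44 + 33.6 = 527.04 kPa.
q_all = 527.04 / 2.5 = 210.82 kPa.

q_all ≈ 210 kPa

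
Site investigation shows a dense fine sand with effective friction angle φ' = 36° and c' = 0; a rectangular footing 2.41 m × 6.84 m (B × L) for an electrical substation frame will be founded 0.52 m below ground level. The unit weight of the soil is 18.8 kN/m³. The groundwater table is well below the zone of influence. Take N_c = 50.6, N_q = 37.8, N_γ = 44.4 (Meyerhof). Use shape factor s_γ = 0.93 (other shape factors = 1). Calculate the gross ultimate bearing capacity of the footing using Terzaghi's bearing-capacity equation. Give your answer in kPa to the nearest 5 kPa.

q = γ·D_f = 18.8 × 0.52 = 9.776 kPa.
q·N_q = 9.776 × 37.8 = 369.53 kPa
0.5·γ·B·N_γ·s_γ = 0.5 × 18.8 × 2.41 × 44.4 × 0.93 = 935.43 kPa
q_ult = 369.53 + 935.43 = 1305 kPa.

q_ult ≈ 1305 kPa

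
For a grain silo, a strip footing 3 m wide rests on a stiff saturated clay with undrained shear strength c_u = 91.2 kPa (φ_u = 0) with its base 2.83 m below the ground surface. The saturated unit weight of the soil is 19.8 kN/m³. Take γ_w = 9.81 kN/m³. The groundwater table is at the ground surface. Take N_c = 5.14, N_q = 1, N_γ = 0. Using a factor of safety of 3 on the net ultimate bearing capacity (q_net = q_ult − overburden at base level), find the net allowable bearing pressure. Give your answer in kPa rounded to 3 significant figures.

Water table at ground surface, so effective unit weight γ' = 19.8 − 9.81 = 9.99 kN/m³ is used throughout; overburden q = 9.99 × 2.83 = 28.272 kPa.
Cohesion term c·N_c = 91.2 × 5.14 = 468.77 kPa; surcharge term q·N_q = 28.272 × 1 = 28.272 kPa.
q_ult = 468.77 + 28.272 = 497.04 kPa.
q_net = 497.04 − 28.272 = 468.77 kPa.
q_all(net) = 468.77 / 3 = 156.26 kPa.

q_all(net) ≈ 156 kPa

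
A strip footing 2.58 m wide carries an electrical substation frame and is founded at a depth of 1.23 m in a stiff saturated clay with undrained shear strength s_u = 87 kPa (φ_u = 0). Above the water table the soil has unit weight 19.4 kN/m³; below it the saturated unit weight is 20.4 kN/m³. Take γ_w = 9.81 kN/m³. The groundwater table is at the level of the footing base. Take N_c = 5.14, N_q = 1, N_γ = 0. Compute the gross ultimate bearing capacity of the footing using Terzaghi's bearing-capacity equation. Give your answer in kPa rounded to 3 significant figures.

q_ult ≈ 471 kPa

Effective surcharge at the founding depth q = γ·D_f = 19.4 × 1.23 = 23.862 kPa.
q_ult = c·N_c + q·N_q
     = 87 × 5.14 + 23.862 × 1
     = 447.18 + 23.862 = 471.04 kPa.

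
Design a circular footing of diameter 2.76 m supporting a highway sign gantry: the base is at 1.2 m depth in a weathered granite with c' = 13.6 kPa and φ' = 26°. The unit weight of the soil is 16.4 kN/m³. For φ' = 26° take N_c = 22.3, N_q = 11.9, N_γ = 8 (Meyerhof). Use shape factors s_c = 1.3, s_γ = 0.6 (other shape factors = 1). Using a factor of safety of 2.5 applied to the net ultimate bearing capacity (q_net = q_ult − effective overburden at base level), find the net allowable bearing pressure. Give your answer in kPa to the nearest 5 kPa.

q_all(net) ≈ 285 kPa

q = γ·D_f = 16.4 × 1.2 = 19.68 kPa.
c·N_c·s_c = 13.6 × 22.3 × 1.3 = 394.26 kPa
q·N_q = 19.68 × 11.9 = 234.19 kPa
0.5·γ·B·N_γ·s_γ = 0.5 × 16.4 × 2.76 × 8 × 0.6 = 108.63 kPa
q_ult = 394.26 + 234.19 + 108.63 = 737.09 kPa.
Net ultimate: q_net = 737.09 − 19.68 = 717.41 kPa.
q_all(net) = 717.41 / 2.5 = 286.96 kPa.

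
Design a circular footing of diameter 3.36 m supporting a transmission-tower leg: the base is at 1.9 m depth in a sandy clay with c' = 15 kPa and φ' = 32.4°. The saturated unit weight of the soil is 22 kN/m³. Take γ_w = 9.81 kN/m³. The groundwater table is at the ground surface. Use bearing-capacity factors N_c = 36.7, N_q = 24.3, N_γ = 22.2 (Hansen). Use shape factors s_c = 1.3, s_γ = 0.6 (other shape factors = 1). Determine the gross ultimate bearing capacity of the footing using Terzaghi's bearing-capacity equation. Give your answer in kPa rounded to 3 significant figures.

q_ult ≈ 1550 kPa

γ' = 22 − 9.81 = 12.19 kN/m³ (submerged throughout). q = 12.19 × 1.9 = 23.161 kPa; the same γ' applies in the ½γBN_γ term.
c·N_c·s_c = 15 × 36.7 × 1.3 = 715.65 kPa
q·N_q = 23.161 × 24.3 = 562.81 kPa
0.5·γ·B·N_γ·s_γ = 0.5 × 12.19 × 3.36 × 22.2 × 0.6 = 272.78 kPa
q_ult = 715.65 + 562.81 + 272.78 = 1551.2 kPa.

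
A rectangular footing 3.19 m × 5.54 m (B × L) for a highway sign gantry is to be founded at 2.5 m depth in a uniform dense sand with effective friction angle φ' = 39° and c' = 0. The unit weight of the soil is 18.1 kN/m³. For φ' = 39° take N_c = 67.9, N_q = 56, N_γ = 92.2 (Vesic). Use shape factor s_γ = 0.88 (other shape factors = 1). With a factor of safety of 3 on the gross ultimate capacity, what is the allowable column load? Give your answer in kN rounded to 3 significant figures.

P_all ≈ 28700 kN

Effective surcharge at the founding depth q = γ·D_f = 18.1 × 2.5 = 45.25 kPa.
q_ult = q·N_q + 0.5·γ·B·N_γ·s_γ
     = 45.25 × 56 + 0.5 × 18.1 × 3.19 × 92.2 × 0.88
     = 2534 + 2342.4 = 4876.4 kPa.
Gross allowable pressure q_all = 4876.4 / 3 = 1625.5 kPa.
Footing area = 17.6726 m², so allowable column load = 1625.5 × 17.6726 = 28726 kN.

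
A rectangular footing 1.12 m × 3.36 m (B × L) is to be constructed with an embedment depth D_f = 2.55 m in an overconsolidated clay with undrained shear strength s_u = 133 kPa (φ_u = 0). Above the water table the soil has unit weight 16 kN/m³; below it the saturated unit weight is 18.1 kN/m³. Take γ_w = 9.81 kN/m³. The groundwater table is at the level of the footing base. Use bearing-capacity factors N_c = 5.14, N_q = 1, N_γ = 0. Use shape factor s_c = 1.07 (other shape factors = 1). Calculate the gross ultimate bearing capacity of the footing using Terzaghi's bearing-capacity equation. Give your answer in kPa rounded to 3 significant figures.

q_ult ≈ 772 kPa

Overburden at base level: q = 16 × 2.55 = 40.8 kPa.
Cohesion term c·N_c·s_c = 133 × 5.14 × 1.07 = 731.47 kPa; surcharge term q·N_q = 40.8 × 1 = 40.8 kPa.
q_ult = 731.47 + 40.8 = 772.27 kPa.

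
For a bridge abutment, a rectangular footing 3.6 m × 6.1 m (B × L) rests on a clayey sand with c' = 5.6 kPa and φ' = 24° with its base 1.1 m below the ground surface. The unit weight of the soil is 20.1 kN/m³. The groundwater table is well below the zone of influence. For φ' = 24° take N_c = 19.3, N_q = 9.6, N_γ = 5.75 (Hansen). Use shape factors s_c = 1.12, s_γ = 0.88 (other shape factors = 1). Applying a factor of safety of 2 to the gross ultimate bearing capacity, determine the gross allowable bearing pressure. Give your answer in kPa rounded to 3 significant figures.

q_all ≈ 258 kPa

q = γ·D_f = 20.1 × 1.1 = 22.11 kPa.
c·N_c·s_c = 5.6 × 19.3 × 1.12 = 121.05 kPa
q·N_q = 22.11 × 9.6 = 212.26 kPa
0.5·γ·B·N_γ·s_γ = 0.5 × 20.1 × 3.6 × 5.75 × 0.88 = 183.07 kPa
q_ult = 121.05 + 212.26 + 183.07 = 516.38 kPa.
q_all = q_ult / FS = 516.38 / 2 = 258.19 kPa.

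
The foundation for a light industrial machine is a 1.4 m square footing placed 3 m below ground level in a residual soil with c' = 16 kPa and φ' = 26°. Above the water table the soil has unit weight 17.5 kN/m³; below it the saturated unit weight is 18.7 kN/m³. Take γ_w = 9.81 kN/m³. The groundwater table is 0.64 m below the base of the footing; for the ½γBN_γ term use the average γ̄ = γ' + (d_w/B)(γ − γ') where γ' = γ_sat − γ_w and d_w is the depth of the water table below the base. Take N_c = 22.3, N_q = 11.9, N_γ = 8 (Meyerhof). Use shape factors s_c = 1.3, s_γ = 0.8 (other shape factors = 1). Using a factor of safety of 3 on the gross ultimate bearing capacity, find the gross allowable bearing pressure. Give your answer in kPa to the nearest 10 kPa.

Effective surcharge at the founding depth q = γ·D_f = 17.5 × 3 = 52.5 kPa.
With d_w = 0.64 m < B, γ̄ = 8.89 + (0.64/1.4) × (17.5 − 8.89) = 12.826 kN/m³.
q_ult = c·N_c·s_c + q·N_q + 0.5·γ·B·N_γ·s_γ
     = 16 × 22.3 × 1.3 + 52.5 × 11.9 + 0.5 × 12.826 × 1.4 × 8 × 0.8
     = 463.84 + 624.75 + 57.46 = 1146.1 kPa.
q_all = 1146.1 / 3 = 382.02 kPa.

q_all ≈ 380 kPa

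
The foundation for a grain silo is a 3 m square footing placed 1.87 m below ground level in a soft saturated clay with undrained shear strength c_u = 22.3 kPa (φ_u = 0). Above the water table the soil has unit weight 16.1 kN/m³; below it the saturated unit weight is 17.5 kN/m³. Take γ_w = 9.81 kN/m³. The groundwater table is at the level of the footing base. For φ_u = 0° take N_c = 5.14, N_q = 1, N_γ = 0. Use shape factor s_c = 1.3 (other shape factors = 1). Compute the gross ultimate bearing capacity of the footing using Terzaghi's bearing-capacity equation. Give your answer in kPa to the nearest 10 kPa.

Effective surcharge at the founding depth q = γ·D_f = 16.1 × 1.87 = 30.107 kPa.
q_ult = c·N_c·s_c + q·N_q
     = 22.3 × 5.14 × 1.3 + 30.107 × 1
     = 149.01 + 30.107 = 179.12 kPa.

q_ult ≈ 180 kPa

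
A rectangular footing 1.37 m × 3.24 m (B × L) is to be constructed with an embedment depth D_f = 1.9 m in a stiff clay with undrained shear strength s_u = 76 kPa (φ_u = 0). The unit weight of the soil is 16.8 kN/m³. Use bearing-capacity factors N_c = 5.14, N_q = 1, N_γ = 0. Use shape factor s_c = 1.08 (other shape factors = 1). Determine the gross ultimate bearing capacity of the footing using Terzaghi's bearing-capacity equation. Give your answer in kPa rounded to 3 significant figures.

Overburden at base level: q = 16.8 × 1.9 = 31.92 kPa.
Cohesion term c·N_c·s_c = 76 × 5.14 × 1.08 = 421.89 kPa; surcharge term q·N_q = 31.92 × 1 = 31.92 kPa.
q_ult = 421.89 + 31.92 = 453.81 kPa.

q_ult ≈ 454 kPa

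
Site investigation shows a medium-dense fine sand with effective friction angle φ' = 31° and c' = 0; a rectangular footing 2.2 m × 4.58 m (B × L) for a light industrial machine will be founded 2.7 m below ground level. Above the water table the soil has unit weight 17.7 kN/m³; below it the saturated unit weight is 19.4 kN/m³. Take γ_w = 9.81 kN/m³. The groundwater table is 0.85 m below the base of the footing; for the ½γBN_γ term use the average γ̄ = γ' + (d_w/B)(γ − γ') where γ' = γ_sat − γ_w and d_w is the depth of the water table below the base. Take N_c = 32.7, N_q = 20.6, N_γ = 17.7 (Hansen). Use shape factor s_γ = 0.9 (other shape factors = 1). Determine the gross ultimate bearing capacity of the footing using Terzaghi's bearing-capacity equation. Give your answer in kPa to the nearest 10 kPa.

q_ult ≈ 1210 kPa

Effective surcharge at the founding depth q = γ·D_f = 17.7 × 2.7 = 47.79 kPa.
With d_w = 0.85 m < B, γ̄ = 9.59 + (0.85/2.2) × (17.7 − 9.59) = 12.723 kN/m³.
q_ult = q·N_q + 0.5·γ·B·N_γ·s_γ
     = 47.79 × 20.6 + 0.5 × 12.723 × 2.2 × 17.7 × 0.9
     = 984.47 + 222.95 = 1207.4 kPa.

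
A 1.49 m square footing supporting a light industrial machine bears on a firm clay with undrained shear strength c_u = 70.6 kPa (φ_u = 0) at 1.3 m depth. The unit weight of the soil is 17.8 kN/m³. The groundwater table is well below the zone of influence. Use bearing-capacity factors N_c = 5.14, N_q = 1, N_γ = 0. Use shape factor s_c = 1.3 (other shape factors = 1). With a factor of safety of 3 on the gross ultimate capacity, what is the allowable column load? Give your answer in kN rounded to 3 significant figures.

P_all ≈ 366 kN

Effective surcharge at the founding depth q = γ·D_f = 17.8 × 1.3 = 23.14 kPa.
q_ult = c·N_c·s_c + q·N_q
     = 70.6 × 5.14 × 1.3 + 23.14 × 1
     = 471.75 + 23.14 = 494.89 kPa.
Gross allowable pressure q_all = 494.89 / 3 = 164.96 kPa.
Footing area = 2.2201 m², so allowable column load = 164.96 × 2.2201 = 366.23 kN.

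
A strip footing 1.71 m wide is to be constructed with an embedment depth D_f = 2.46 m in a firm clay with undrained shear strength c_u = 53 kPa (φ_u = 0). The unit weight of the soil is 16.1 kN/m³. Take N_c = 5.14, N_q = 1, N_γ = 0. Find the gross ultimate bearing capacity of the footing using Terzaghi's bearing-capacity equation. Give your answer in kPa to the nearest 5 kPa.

Overburden at base level: q = 16.1 × 2.46 = 39.606 kPa.
Cohesion term c·N_c = 53 × 5.14 = 272.42 kPa; surcharge term q·N_q = 39.606 × 1 = 39.606 kPa.
q_ult = 272.42 + 39.606 = 312.03 kPa.

q_ult ≈ 310 kPa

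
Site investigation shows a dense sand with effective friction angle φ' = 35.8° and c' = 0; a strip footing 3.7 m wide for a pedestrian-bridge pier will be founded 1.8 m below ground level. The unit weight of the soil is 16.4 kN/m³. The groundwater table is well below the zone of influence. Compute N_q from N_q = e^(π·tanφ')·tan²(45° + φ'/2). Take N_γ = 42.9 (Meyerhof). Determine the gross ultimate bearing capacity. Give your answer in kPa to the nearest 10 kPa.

tan35.8° = 0.7212, so N_q = e^(π×0.7212)·tan²(62.9°) = 9.639 × 3.819 = 36.81.
Effective surcharge at the founding depth q = γ·D_f = 16.4 × 1.8 = 29.52 kPa.
q_ult = q·N_q + 0.5·γ·B·N_γ
     = 29.52 × 36.808 + 0.5 × 16.4 × 3.7 × 42.9
     = 1086.6 + 1301.6 = 2388.2 kPa.

q_ult ≈ 2390 kPa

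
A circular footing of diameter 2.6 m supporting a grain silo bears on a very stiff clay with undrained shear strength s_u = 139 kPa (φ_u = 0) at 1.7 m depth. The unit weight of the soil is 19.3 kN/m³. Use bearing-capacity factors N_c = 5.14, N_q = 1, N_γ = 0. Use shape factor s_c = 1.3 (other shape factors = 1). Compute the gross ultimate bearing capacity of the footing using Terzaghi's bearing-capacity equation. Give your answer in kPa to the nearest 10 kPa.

q_ult ≈ 960 kPa

Effective surcharge at the founding depth q = γ·D_f = 19.3 × 1.7 = 32.81 kPa.
q_ult = c·N_c·s_c + q·N_q
     = 139 × 5.14 × 1.3 + 32.81 × 1
     = 928.8 + 32.81 = 961.61 kPa.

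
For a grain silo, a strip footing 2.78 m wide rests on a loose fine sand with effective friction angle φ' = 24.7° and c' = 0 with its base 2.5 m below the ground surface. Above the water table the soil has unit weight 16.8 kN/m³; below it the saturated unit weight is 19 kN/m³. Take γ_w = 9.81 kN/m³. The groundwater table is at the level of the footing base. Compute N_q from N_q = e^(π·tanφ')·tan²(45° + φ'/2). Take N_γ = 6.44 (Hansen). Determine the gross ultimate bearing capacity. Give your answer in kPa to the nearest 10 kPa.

tan24.7° = 0.4599, so N_q = e^(π×0.4599)·tan²(57.35°) = 4.242 × 2.436 = 10.33.
Effective surcharge at the founding depth q = γ·D_f = 16.8 × 2.5 = 42 kPa.
The water table coincides with the base, so in the self-weight term γ → γ' = 9.19 kN/m³.
q_ult = q·N_q + 0.5·γ·B·N_γ
     = 42 × 10.331 + 0.5 × 9.19 × 2.78 × 6.44
     = 433.92 + 82.265 = 516.18 kPa.

q_ult ≈ 520 kPa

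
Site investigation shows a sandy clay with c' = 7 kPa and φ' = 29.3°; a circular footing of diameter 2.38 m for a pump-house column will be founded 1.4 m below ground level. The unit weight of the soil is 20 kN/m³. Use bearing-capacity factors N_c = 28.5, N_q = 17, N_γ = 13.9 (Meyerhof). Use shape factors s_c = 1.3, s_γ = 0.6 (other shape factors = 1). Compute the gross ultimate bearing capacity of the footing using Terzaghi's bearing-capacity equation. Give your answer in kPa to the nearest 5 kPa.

q_ult ≈ 935 kPa

Effective surcharge at the founding depth q = γ·D_f = 20 × 1.4 = 28 kPa.
q_ult = c·N_c·s_c + q·N_q + 0.5·γ·B·N_γ·s_γ
     = 7 × 28.5 × 1.3 + 28 × 17 + 0.5 × 20 × 2.38 × 13.9 × 0.6
     = 259.35 + 476 + 198.49 = 933.84 kPa.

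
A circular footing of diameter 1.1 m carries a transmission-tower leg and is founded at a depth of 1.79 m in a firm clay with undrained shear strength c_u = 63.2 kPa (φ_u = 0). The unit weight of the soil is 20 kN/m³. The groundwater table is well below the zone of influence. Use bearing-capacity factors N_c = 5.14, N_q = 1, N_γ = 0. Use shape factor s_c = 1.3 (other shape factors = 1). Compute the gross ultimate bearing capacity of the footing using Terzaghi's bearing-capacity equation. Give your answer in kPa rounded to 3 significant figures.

q_ult ≈ 458 kPa

Overburden at base level: q = 20 × 1.79 = 35.8 kPa.
Cohesion term c·N_c·s_c = 63.2 × 5.14 × 1.3 = 422.3 kPa; surcharge term q·N_q = 35.8 × 1 = 35.8 kPa.
q_ult = 422.3 + 35.8 = 458.1 kPa.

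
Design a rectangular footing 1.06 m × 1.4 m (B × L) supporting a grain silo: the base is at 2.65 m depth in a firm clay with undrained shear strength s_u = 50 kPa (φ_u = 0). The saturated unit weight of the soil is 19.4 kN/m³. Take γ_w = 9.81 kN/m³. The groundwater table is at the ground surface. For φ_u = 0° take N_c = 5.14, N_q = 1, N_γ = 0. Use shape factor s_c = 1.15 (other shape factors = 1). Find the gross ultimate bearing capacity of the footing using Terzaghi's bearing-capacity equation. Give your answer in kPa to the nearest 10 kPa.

γ' = 19.4 − 9.81 = 9.59 kN/m³ (submerged throughout). q = 9.59 × 2.65 = 25.413 kPa.
c·N_c·s_c = 50 × 5.14 × 1.15 = 295.55 kPa
q·N_q = 25.413 × 1 = 25.413 kPa
q_ult = 295.55 + 25.413 = 320.96 kPa.

q_ult ≈ 320 kPa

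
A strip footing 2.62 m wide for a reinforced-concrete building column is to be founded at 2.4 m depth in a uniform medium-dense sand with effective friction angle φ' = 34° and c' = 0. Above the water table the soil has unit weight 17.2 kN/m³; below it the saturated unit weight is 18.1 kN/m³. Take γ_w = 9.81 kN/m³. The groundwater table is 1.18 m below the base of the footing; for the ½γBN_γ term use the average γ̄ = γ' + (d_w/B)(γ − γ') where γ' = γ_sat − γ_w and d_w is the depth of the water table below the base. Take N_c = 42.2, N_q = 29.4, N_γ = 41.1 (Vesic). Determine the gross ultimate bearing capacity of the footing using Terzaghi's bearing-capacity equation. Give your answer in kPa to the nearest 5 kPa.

Overburden at base level: q = 17.2 × 2.4 = 41.28 kPa.
The water table is 1.18 m below the base (< B = 2.62 m), so the ½γBN_γ term uses γ̄ = γ' + (d_w/B)(γ − γ') = 8.29 + (1.18/2.62)(17.2 − 8.29) = 12.303 kN/m³.
Surcharge term q·N_q = 41.28 × 29.4 = 1213.6 kPa; self-weight term 0.5·γ·B·N_γ = 0.5 × 12.303 × 2.62 × 41.1 = 662.4 kPa.
q_ult = 1213.6 + 662.4 = 1876 kPa.

q_ult ≈ 1875 kPa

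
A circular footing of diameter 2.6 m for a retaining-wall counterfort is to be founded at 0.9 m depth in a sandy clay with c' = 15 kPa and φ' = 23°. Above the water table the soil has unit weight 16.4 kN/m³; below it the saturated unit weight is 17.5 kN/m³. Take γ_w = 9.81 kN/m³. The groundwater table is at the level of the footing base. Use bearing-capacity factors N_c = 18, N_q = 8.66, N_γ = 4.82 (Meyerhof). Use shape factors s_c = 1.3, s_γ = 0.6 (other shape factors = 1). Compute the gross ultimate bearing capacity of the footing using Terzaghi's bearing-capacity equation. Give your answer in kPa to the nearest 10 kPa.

Effective surcharge at the founding depth q = γ·D_f = 16.4 × 0.9 = 14.76 kPa.
The water table coincides with the base, so in the self-weight term γ → γ' = 7.69 kN/m³.
q_ult = c·N_c·s_c + q·N_q + 0.5·γ·B·N_γ·s_γ
     = 15 × 18 × 1.3 + 14.76 × 8.66 + 0.5 × 7.69 × 2.6 × 4.82 × 0.6
     = 351 + 127.82 + 28.911 = 507.73 kPa.

q_ult ≈ 510 kPa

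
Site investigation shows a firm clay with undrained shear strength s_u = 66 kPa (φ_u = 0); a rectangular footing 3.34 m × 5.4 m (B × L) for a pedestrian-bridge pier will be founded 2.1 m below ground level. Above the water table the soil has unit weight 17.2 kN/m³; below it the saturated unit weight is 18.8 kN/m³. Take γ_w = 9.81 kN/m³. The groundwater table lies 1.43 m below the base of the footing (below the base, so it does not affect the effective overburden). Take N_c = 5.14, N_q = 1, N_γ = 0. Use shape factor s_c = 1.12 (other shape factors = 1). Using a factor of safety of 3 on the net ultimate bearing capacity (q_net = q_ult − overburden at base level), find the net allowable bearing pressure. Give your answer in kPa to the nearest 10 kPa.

q_all(net) ≈ 130 kPa

Overburden at base level: q = 17.2 × 2.1 = 36.12 kPa.
Cohesion term c·N_c·s_c = 66 × 5.14 × 1.12 = 379.95 kPa; surcharge term q·N_q = 36.12 × 1 = 36.12 kPa.
q_ult = 379.95 + 36.12 = 416.07 kPa.
q_net = 416.07 − 36.12 = 379.95 kPa.
q_all(net) = 379.95 / 3 = 126.65 kPa.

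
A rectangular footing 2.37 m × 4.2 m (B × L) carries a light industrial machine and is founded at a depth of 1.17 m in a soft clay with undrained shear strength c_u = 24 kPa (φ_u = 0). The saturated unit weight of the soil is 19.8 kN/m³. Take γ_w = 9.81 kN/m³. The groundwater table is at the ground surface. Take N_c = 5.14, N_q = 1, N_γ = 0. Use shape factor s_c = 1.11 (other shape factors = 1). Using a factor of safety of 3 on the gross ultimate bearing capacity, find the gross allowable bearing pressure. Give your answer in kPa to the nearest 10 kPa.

Water table at ground surface, so effective unit weight γ' = 19.8 − 9.81 = 9.99 kN/m³ is used throughout; overburden q = 9.99 × 1.17 = 11.688 kPa.
Cohesion term c·N_c·s_c = 24 × 5.14 × 1.11 = 136.93 kPa; surcharge term q·N_q = 11.688 × 1 = 11.688 kPa.
q_ult = 136.93 + 11.688 = 148.62 kPa.
q_all = 148.62 / 3 = 49.539 kPa.

q_all ≈ 50 kPa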